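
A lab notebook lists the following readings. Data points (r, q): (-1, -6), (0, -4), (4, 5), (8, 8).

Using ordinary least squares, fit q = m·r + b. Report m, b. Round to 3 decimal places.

m = 1.611, b = -3.680

Entries of AᵀA: Σr·r = 81, Σr = 11, Σ1 = 4.
Moment sums: Σr·q = 90, Σq = 3.
AᵀA·[m, b]ᵀ = Aᵀq becomes [[81, 11]; [11, 4]]·[m, b]ᵀ = [90, 3]ᵀ.
Eliminating b: 4·(row 1) − 11·(row 2) gives 203·m = 4·90 − 11·3 = 327, so m = 327/203.
Then b = (3 − 11·(327/203))/4 = -747/203.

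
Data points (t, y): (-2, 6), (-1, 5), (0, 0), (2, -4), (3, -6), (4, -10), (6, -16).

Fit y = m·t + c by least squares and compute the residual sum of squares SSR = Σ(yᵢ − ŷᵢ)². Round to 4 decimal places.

Sums needed: Σt·t = 70, Σt = 12, Σ1 = 7.
For Xᵀy: Σt·y = -179, Σy = -25.
XᵀX·[m, c]ᵀ = Xᵀy becomes [[70, 12]; [12, 7]]·[m, c]ᵀ = [-179, -25]ᵀ.
det = 70·7 − 12² = 346.
m = ((-179)·7 − 12·(-25))/346 = -953/346; c = (70·(-25) − 12·(-179))/346 = 199/173.
Residuals: -114/173, 379/346, -199/173, 62/173, 385/346, -23/173, -108/173; SSR = 1637/346.

SSR = 4.7312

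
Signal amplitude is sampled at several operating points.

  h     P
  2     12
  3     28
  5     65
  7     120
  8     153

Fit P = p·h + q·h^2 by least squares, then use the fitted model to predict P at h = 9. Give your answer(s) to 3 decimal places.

P̂ = 190.864

Forming AᵀA = [[151, 1015]; [1015, 7219]] and AᵀP = [2497, 17597]ᵀ gives AᵀA·[p, q]ᵀ = AᵀP.
Δ = 151·7219 − 1015² = 59844.
p = (2497·7219 − 1015·17597)/59844 = 41222/14961; q = (151·17597 − 1015·2497)/59844 = 30673/14961.
At h = 9: P̂ = (41222/14961)·(9) + (30673/14961)·(81) = 951837/4987.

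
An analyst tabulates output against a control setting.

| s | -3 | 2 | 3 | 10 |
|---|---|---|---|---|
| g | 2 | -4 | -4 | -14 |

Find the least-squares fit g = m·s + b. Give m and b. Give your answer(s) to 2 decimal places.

The normal system AᵀA·[m, b]ᵀ = Aᵀg is [[122, 12]; [12, 4]]·[m, b]ᵀ = [-166, -20]ᵀ.
Δ = 122·4 − 12² = 344.
m = ((-166)·4 − 12·(-20))/344 = -53/43; b = (122·(-20) − 12·(-166))/344 = -56/43.

m = -1.23, b = -1.30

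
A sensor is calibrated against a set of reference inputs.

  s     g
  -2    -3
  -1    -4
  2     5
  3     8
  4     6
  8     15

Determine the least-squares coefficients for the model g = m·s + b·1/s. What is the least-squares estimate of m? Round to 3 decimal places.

With design matrix M, MᵀM = [[98, 6]; [6, 973/576]] and Mᵀg = [188, 337/24]ᵀ.
det = 98·(973/576) − 6² = 37309/288.
m = (188·(973/576) − 6·(337/24))/(37309/288) = 67198/37309; b = (98·(337/24) − 6·188)/(37309/288) = 71448/37309.

m = 1.801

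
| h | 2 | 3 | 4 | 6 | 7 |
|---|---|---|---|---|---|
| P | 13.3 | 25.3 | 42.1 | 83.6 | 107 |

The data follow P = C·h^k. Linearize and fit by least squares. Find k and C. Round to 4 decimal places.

With ln Pᵢ as the transformed response and ln hᵢ as the regressor:
Over the data: Σln h = 6.9157, Σ(ln h)² = 10.6062, Σln P = 18.6575, Σln h·ln P = 27.5512.
Normal system: [[10.6062, 6.9157]; [6.9157, 5]]·[k, ln C]ᵀ = [27.5512, 18.6575]ᵀ.
Solving (det = 5.2037): k = 1.67690, ln C = 1.41210, so C = exp(1.41210) = 4.10456.

k = 1.6769, C = 4.1046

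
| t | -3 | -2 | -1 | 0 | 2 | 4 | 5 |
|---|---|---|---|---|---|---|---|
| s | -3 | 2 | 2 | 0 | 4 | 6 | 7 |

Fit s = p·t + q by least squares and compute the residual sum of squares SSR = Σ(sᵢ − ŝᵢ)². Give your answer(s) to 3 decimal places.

The normal equations are: 59·p + 5·q = 70;  5·p + 7·q = 18.
(Σt·t = 59, Σt = 5, Σ1 = 7, Σt·s = 70, Σs = 18.)
Determinant 59·7 − 5² = 388.
p = (70·7 − 5·18)/388 = 100/97; q = (59·18 − 5·70)/388 = 178/97.
Residuals: -169/97, 216/97, 116/97, -178/97, 10/97, 4/97, 1/97; SSR = 1242/97.

SSR = 12.804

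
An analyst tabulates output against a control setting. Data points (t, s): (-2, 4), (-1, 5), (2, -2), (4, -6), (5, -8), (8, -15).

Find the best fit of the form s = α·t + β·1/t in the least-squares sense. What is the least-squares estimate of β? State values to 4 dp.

β = -1.8398

The normal system AᵀA·[α, β]ᵀ = Aᵀs is [[114, 6]; [6, 2589/1600]]·[α, β]ᵀ = [-201, -519/40]ᵀ.
Determinant 114·(2589/1600) − 6² = 118773/800.
α = ((-201)·(2589/1600) − 6·(-519/40))/(118773/800) = -43981/26394; β = (114·(-519/40) − 6·(-201))/(118773/800) = -24280/13197.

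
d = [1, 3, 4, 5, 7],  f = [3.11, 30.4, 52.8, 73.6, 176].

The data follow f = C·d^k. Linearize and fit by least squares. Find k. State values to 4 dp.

Linearized form: ln f = k·ln d + ln C. From the 5 transformed points,
Σln d = 6.0403, Σ(ln d)² = 9.5056, Σln f = 17.9847, Σln d·ln f = 26.2296.
Equations: 9.5056·k + 6.0403·ln C = 26.2296;  6.0403·k + 5·ln C = 17.9847.
Slope k = (n·Σln d·ln f − Σln d·Σln f)/(n·Σ(ln d)² − (Σln d)²) = (5·26.2296 − 6.0403·17.9847)/11.0434 = 2.03884; ln C = (Σln f − k·Σln d)/n = 1.13391.

k = 2.0388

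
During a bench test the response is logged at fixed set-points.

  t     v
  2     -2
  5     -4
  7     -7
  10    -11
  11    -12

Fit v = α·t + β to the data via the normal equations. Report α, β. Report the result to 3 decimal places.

The normal equations are: 299·α + 35·β = -315;  35·α + 5·β = -36.
(Σt·t = 299, Σt = 35, Σ1 = 5, Σt·v = -315, Σv = -36.)
Eliminating β: 5·(row 1) − 35·(row 2) gives 270·α = 5·(-315) − 35·(-36) = -315, so α = -7/6.
Then β = ((-36) − 35·(-7/6))/5 = 29/30.

α = -1.167, β = 0.967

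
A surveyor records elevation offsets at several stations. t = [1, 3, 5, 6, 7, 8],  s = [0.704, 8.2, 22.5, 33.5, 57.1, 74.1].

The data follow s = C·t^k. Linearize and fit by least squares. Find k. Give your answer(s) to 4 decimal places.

With ln sᵢ as the transformed response and ln tᵢ as the regressor:
AᵀA = [[15.1183, 8.5252]; [8.5252, 6]], rhs = [30.4382, 16.7284]ᵀ  (here Σln t = 8.5252, Σ(ln t)² = 15.1183, Σln s = 16.7284, Σln t·ln s = 30.4382).
Solving (det = 18.0313): k = 2.21927, ln C = -0.36520.

k = 2.2193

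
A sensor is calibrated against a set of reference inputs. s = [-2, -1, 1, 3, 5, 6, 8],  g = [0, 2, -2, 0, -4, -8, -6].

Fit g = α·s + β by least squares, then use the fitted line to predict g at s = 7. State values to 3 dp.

ĝ = -6.000

With design matrix A, AᵀA = [[140, 20]; [20, 7]] and Aᵀg = [-120, -18]ᵀ.
Determinant 140·7 − 20² = 580.
α = ((-120)·7 − 20·(-18))/580 = -24/29; β = (140·(-18) − 20·(-120))/580 = -6/29.
At s = 7: ĝ = (-24/29)·(7) + (-6/29)·(1) = -6.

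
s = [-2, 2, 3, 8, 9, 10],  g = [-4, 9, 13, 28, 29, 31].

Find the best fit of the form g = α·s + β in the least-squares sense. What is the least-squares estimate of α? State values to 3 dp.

From the data, Σs·s = 262, Σs = 30, Σ1 = 6.
Moment sums: Σs·g = 860, Σg = 106.
So AᵀA·[α, β]ᵀ = Aᵀg: [[262, 30]; [30, 6]]·[α, β]ᵀ = [860, 106]ᵀ.
Δ = 262·6 − 30² = 672.
α = (860·6 − 30·106)/672 = 165/56; β = (262·106 − 30·860)/672 = 493/168.

α = 2.946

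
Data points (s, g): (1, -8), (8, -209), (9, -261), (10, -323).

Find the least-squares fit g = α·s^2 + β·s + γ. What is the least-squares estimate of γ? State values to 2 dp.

γ = -4.71

Normal-equation sums: Σs^2·s^2 = 20658, Σs^2·s = 2242, Σs^2 = 246, Σs·s = 246, Σs = 28, Σ1 = 4.
Moment sums: Σs^2·g = -66825, Σs·g = -7259, Σg = -801.
Inverting the 3×3 Gram matrix, [α, β, γ]ᵀ = [-3827/1210, -444/3025, -14247/3025]ᵀ.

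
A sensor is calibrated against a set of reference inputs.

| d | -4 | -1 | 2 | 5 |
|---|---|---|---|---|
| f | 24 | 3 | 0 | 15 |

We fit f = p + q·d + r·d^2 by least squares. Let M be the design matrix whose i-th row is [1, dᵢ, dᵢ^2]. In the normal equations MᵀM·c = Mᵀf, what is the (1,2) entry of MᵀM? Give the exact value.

Row 1 ↔ basis 1, column 2 ↔ basis d, so (MᵀM)_{1,2} = Σᵢ d = (1)·(-4) + (1)·(-1) + (1)·(2) + (1)·(5) = 2.

2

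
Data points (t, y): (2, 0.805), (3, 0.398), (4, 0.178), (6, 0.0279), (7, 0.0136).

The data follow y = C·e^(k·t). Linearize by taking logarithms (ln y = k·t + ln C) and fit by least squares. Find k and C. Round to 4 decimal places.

k = -0.8372, C = 4.6435

With ln yᵢ as the transformed response and tᵢ as the regressor:
Σt = 22.0000, Σ(t)² = 114.0000, Σln y = -10.7410, Σt·ln y = -61.6602.
Equations: 114.0000·k + 22.0000·ln C = -61.6602;  22.0000·k + 5·ln C = -10.7410.
Solving (det = 86.0000): k = -0.83720, ln C = 1.53547, so C = exp(1.53547) = 4.64348.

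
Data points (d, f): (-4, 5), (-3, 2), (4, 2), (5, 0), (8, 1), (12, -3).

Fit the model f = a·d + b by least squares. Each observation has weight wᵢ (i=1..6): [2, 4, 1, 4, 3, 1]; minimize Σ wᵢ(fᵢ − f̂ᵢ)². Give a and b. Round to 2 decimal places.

a = -0.29, b = 2.12

Entries of AᵀWA: Σwᵢ·d·d = 520, Σwᵢ·d = 40, Σwᵢ·1 = 15.
For AᵀWf: Σwᵢ·d·f = -68, Σwᵢ·f = 20.
AᵀWA·[a, b]ᵀ = AᵀWf becomes [[520, 40]; [40, 15]]·[a, b]ᵀ = [-68, 20]ᵀ.
Eliminating b: 15·(row 1) − 40·(row 2) gives 6200·a = 15·(-68) − 40·20 = -1820, so a = -91/310.
Then b = (20 − 40·(-91/310))/15 = 328/155.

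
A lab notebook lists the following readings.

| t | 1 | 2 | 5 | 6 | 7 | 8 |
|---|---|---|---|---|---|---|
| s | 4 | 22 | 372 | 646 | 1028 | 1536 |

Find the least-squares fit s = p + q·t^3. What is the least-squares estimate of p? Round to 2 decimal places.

p = -1.41

Forming AᵀA = [[6, 1205]; [1205, 442139]] and Aᵀs = [3608, 1325252]ᵀ gives AᵀA·[p, q]ᵀ = Aᵀs.
Δ = 6·442139 − 1205² = 1200809.
p = (3608·442139 − 1205·1325252)/1200809 = -1691148/1200809; q = (6·1325252 − 1205·3608)/1200809 = 3603872/1200809.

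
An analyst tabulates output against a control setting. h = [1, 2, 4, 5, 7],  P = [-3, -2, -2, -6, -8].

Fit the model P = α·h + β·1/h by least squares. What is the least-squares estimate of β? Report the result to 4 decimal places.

β = -1.3760

Entries of MᵀM: Σh·h = 95, Σh·1/h = 5, Σ1/h·1/h = 26909/19600.
For MᵀP: Σh·P = -101, Σ1/h·P = -479/70.
Normal equations: [[95, 5]; [5, 26909/19600]]·[α, β]ᵀ = [-101, -479/70]ᵀ.
Δ = 95·(26909/19600) − 5² = 413271/3920.
α = ((-101)·(26909/19600) − 5·(-479/70))/(413271/3920) = -682403/688785; β = (95·(-479/70) − 5·(-101))/(413271/3920) = -189560/137757.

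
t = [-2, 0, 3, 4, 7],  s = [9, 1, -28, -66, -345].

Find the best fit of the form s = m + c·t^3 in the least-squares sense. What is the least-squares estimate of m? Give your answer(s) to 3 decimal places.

Setting ∂/∂m … = 0 gives: 5·m + 426·c = -429;  426·m + 122538·c = -123387.
(Σ1 = 5, Σt^3 = 426, Σt^3·t^3 = 122538, Σs = -429, Σt^3·s = -123387.)
Determinant 5·122538 − 426² = 431214.
m = ((-429)·122538 − 426·(-123387))/431214 = -990/71869; c = (5·(-123387) − 426·(-429))/431214 = -144727/143738.

m = -0.014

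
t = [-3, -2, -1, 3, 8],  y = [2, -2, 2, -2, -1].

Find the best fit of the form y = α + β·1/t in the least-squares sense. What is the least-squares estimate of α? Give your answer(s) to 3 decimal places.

α = -0.877

Entries of MᵀM: Σ1 = 5, Σ1/t = -11/8, Σ1/t·1/t = 857/576.
For Mᵀy: Σy = -1, Σ1/t·y = -59/24.
Determinant 5·(857/576) − (-11/8)² = 799/144.
α = ((-1)·(857/576) − (-11/8)·(-59/24))/(799/144) = -701/799; β = (5·(-59/24) − (-11/8)·(-1))/(799/144) = -1968/799.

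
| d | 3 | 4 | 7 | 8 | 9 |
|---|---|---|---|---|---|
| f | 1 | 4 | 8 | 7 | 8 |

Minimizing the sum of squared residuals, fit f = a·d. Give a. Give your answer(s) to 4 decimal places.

Compute the Gram sums: Σd·d = 219.
Right-hand side: Σd·f = 203.
a = 203/219 = 0.926941.

a = 0.9269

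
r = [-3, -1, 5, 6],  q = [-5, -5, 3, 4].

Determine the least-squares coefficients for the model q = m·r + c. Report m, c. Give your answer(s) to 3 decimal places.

m = 1.094, c = -2.664

From the data, Σr·r = 71, Σr = 7, Σ1 = 4.
Moment sums: Σr·q = 59, Σq = -3.
det = 71·4 − 7² = 235.
m = (59·4 − 7·(-3))/235 = 257/235; c = (71·(-3) − 7·59)/235 = -626/235.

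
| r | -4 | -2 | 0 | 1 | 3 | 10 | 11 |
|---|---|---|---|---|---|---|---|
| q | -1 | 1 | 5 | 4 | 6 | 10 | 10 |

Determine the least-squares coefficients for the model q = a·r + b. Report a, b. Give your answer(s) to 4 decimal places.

a = 0.6970, b = 3.1082

Forming AᵀA = [[251, 19]; [19, 7]] and Aᵀq = [234, 35]ᵀ gives AᵀA·[a, b]ᵀ = Aᵀq.
Δ = 251·7 − 19² = 1396.
a = (234·7 − 19·35)/1396 = 973/1396; b = (251·35 − 19·234)/1396 = 4339/1396.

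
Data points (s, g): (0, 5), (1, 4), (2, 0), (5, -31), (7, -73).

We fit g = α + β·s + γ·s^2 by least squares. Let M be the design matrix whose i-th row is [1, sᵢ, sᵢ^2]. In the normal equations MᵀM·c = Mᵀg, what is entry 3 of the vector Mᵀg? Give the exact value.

Entry 3 ↔ basis s^2, so (Mᵀg)_{3} = Σᵢ (s^2)·gᵢ = (0)·(5) + (1)·(4) + (4)·(0) + (25)·(-31) + (49)·(-73) = -4348.

-4348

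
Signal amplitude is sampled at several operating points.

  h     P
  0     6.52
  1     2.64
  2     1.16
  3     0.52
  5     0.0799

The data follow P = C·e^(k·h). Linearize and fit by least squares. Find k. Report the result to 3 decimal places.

k = -0.873

With ln Pᵢ as the transformed response and hᵢ as the regressor:
Σh = 11.0000, Σ(h)² = 39.0000, Σln P = -0.1868, Σh·ln P = -13.3291.
Normal system: [[39.0000, 11.0000]; [11.0000, 5]]·[k, ln C]ᵀ = [-13.3291, -0.1868]ᵀ.
Δ = 39.0000·5 − (11.0000)² = 74.0000; k = (-13.3291·5 − 11.0000·-0.1868)/74.0000 = -0.87284, ln C = (39.0000·-0.1868 − 11.0000·-13.3291)/74.0000 = 1.88288.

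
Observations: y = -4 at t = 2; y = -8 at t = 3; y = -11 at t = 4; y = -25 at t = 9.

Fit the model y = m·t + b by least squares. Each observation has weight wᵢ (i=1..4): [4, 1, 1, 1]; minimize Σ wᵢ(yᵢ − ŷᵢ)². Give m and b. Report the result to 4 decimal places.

Forming MᵀWM = [[122, 24]; [24, 7]] and MᵀWy = [-325, -60]ᵀ gives MᵀWM·[m, b]ᵀ = MᵀWy.
Eliminating b: 7·(row 1) − 24·(row 2) gives 278·m = 7·(-325) − 24·(-60) = -835, so m = -835/278.
Then b = ((-60) − 24·(-835/278))/7 = 240/139.

m = -3.0036, b = 1.7266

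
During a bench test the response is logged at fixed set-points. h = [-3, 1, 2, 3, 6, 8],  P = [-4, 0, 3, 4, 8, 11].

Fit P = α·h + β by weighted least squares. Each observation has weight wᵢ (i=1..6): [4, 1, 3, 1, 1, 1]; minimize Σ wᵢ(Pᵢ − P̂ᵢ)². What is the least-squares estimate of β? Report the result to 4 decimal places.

MᵀWM·[α, β]ᵀ = MᵀWP reads: 158·α + 12·β = 214;  12·α + 11·β = 16.
Δ = 158·11 − 12² = 1594.
α = (214·11 − 12·16)/1594 = 1081/797; β = (158·16 − 12·214)/1594 = -20/797.

β = -0.0251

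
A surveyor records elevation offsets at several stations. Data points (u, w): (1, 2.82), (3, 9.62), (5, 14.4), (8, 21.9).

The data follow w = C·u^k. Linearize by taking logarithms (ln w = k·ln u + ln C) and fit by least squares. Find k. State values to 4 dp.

k = 0.9874

Linearized form: ln w = k·ln u + ln C. From the 4 transformed points,
Σln u = 4.7875, Σ(ln u)² = 8.1213, Σln w = 9.0543, Σln u·ln w = 13.1980.
Equations: 8.1213·k + 4.7875·ln C = 13.1980;  4.7875·k + 4·ln C = 9.0543.
Δ = 8.1213·4 − (4.7875)² = 9.5652; k = (13.1980·4 − 4.7875·9.0543)/9.5652 = 0.98739, ln C = (8.1213·9.0543 − 4.7875·13.1980)/9.5652 = 1.08179.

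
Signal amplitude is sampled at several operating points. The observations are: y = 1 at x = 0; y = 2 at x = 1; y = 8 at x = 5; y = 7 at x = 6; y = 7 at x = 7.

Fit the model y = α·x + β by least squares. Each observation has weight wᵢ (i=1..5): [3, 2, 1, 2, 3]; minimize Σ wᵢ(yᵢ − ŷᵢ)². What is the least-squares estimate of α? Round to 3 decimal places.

From the data, Σwᵢ·x·x = 246, Σwᵢ·x = 40, Σwᵢ·1 = 11.
Right-hand side: Σwᵢ·x·y = 275, Σwᵢ·y = 50.
Normal equations: [[246, 40]; [40, 11]]·[α, β]ᵀ = [275, 50]ᵀ.
Determinant 246·11 − 40² = 1106.
α = (275·11 − 40·50)/1106 = 1025/1106; β = (246·50 − 40·275)/1106 = 650/553.

α = 0.927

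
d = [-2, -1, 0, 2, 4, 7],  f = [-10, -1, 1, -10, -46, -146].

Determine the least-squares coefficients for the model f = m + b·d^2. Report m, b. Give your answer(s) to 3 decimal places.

Entries of AᵀA: Σ1 = 6, Σd^2 = 74, Σd^2·d^2 = 2690.
For Aᵀf: Σf = -212, Σd^2·f = -7971.
Normal equations: [[6, 74]; [74, 2690]]·[m, b]ᵀ = [-212, -7971]ᵀ.
det = 6·2690 − 74² = 10664.
m = ((-212)·2690 − 74·(-7971))/10664 = 9787/5332; b = (6·(-7971) − 74·(-212))/10664 = -16069/5332.

m = 1.836, b = -3.014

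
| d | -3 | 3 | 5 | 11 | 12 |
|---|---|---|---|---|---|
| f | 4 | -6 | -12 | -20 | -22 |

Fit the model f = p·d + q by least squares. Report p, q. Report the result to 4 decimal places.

p = -1.7222, q = -1.5556

The normal equations are: 308·p + 28·q = -574;  28·p + 5·q = -56.
(Σd·d = 308, Σd = 28, Σ1 = 5, Σd·f = -574, Σf = -56.)
Δ = 308·5 − 28² = 756.
p = ((-574)·5 − 28·(-56))/756 = -31/18; q = (308·(-56) − 28·(-574))/756 = -14/9.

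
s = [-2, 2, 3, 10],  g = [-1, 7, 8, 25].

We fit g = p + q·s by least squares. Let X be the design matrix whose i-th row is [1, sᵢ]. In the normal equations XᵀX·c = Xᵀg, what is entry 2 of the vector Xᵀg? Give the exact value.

290

Entry 2 ↔ basis s, so (Xᵀg)_{2} = Σᵢ (s)·gᵢ = (-2)·(-1) + (2)·(7) + (3)·(8) + (10)·(25) = 290.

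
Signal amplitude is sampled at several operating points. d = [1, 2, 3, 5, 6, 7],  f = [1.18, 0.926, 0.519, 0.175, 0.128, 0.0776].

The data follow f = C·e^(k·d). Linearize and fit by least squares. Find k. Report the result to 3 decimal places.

Linearized form: ln f = k·d + ln C. From the 6 transformed points,
Σd = 24.0000, Σ(d)² = 124.0000, Σln f = -6.9221, Σd·ln f = -40.8983.
Equations: 124.0000·k + 24.0000·ln C = -40.8983;  24.0000·k + 6·ln C = -6.9221.
Δ = 124.0000·6 − (24.0000)² = 168.0000; k = (-40.8983·6 − 24.0000·-6.9221)/168.0000 = -0.47178, ln C = (124.0000·-6.9221 − 24.0000·-40.8983)/168.0000 = 0.73345.

k = -0.472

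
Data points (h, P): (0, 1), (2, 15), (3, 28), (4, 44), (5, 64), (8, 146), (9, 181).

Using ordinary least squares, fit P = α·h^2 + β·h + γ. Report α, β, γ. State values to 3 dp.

α = 1.846, β = 3.377, γ = 1.006

The normal equations are: 11635·α + 1465·β + 199·γ = 26621;  1465·α + 199·β + 31·γ = 3407;  199·α + 31·β + 7·γ = 479.
(Σh^2·h^2 = 11635, Σh^2·h = 1465, Σh^2 = 199, Σh·h = 199, Σh = 31, Σ1 = 7, Σh^2·P = 26621, Σh·P = 3407, ΣP = 479.)
Inverting the 3×3 Gram matrix, [α, β, γ]ᵀ = [1124/609, 6169/1827, 1838/1827]ᵀ.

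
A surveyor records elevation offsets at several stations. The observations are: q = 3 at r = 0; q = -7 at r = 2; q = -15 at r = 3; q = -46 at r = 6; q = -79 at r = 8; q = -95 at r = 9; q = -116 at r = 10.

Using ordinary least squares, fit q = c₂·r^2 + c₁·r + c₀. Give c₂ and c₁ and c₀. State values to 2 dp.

Entries of XᵀX: Σr^2·r^2 = 22050, Σr^2·r = 2492, Σr^2 = 294, Σr·r = 294, Σr = 38, Σ1 = 7.
And Σr^2·q = -26170, Σr·q = -2982, Σq = -355.
So XᵀX·[c₂, c₁, c₀]ᵀ = Xᵀq: [[22050, 2492, 294]; [2492, 294, 38]; [294, 38, 7]]·[c₂, c₁, c₀]ᵀ = [-26170, -2982, -355]ᵀ.
Solving the 3×3 system (Gaussian elimination) gives c₂ = -74394/84329, c₁ = -5188/1721, c₀ = 32553/12047.

c₂ = -0.88, c₁ = -3.01, c₀ = 2.70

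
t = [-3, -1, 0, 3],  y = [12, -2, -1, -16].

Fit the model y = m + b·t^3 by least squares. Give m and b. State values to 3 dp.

m = -1.880, b = -0.518

From the data, Σ1 = 4, Σt^3 = -1, Σt^3·t^3 = 1459.
Moment sums: Σy = -7, Σt^3·y = -754.
Normal equations: [[4, -1]; [-1, 1459]]·[m, b]ᵀ = [-7, -754]ᵀ.
Determinant 4·1459 − (-1)² = 5835.
m = ((-7)·1459 − (-1)·(-754))/5835 = -10967/5835; b = (4·(-754) − (-1)·(-7))/5835 = -3023/5835.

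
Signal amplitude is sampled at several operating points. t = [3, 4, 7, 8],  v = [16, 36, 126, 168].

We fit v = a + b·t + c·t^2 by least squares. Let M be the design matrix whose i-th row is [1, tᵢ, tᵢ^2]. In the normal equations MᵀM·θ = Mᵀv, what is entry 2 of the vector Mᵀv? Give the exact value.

Entry 2 ↔ basis t, so (Mᵀv)_{2} = Σᵢ (t)·vᵢ = (3)·(16) + (4)·(36) + (7)·(126) + (8)·(168) = 2418.

2418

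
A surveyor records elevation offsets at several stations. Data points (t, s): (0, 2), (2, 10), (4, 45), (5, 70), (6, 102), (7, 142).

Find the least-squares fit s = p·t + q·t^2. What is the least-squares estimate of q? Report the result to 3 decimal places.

From the data, Σt·t = 130, Σt·t^2 = 756, Σt^2·t^2 = 4594.
And Σt·s = 2156, Σt^2·s = 13140.
Normal equations: [[130, 756]; [756, 4594]]·[p, q]ᵀ = [2156, 13140]ᵀ.
Determinant 130·4594 − 756² = 25684.
p = (2156·4594 − 756·13140)/25684 = -7294/6421; q = (130·13140 − 756·2156)/25684 = 19566/6421.

q = 3.047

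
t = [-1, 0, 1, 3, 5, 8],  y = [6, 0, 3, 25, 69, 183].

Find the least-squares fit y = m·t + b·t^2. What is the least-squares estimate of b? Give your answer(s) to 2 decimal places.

b = 2.99

Normal-equation sums: Σt·t = 100, Σt·t^2 = 664, Σt^2·t^2 = 4804.
Right-hand side: Σt·y = 1881, Σt^2·y = 13671.
Normal equations: [[100, 664]; [664, 4804]]·[m, b]ᵀ = [1881, 13671]ᵀ.
Eliminating b: 4804·(row 1) − 664·(row 2) gives 39504·m = 4804·1881 − 664·13671 = -41220, so m = -3435/3292.
Then b = (13671 − 664·(-3435/3292))/4804 = 9843/3292.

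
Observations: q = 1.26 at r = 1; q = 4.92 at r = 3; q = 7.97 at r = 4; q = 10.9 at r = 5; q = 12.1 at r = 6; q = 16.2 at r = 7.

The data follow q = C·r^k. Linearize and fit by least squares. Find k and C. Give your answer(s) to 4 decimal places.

k = 1.3079, C = 1.2468

Linearized form: ln q = k·ln r + ln C. From the 6 transformed points,
Over the data: Σln r = 7.8320, Σ(ln r)² = 12.7160, Σln q = 11.5671, Σln r·ln q = 18.3591.
Normal system: [[12.7160, 7.8320]; [7.8320, 6]]·[k, ln C]ᵀ = [18.3591, 11.5671]ᵀ.
Δ = 12.7160·6 − (7.8320)² = 14.9557; k = (18.3591·6 − 7.8320·11.5671)/14.9557 = 1.30794, ln C = (12.7160·11.5671 − 7.8320·18.3591)/14.9557 = 0.22055, so C = exp(0.22055) = 1.24676.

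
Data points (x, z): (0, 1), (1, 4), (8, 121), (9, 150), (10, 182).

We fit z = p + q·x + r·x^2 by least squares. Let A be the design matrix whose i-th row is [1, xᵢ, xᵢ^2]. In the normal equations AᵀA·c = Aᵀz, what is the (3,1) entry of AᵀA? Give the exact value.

246

Row 3 ↔ basis x^2, column 1 ↔ basis 1, so (AᵀA)_{3,1} = Σᵢ x^2 = (0)·(1) + (1)·(1) + (64)·(1) + (81)·(1) + (100)·(1) = 246.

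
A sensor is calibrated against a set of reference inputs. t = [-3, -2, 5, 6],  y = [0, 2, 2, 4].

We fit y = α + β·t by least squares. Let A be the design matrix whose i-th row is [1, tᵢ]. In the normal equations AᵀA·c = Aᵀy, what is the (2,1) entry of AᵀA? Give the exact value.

Row 2 ↔ basis t, column 1 ↔ basis 1, so (AᵀA)_{2,1} = Σᵢ t = (-3)·(1) + (-2)·(1) + (5)·(1) + (6)·(1) = 6.

6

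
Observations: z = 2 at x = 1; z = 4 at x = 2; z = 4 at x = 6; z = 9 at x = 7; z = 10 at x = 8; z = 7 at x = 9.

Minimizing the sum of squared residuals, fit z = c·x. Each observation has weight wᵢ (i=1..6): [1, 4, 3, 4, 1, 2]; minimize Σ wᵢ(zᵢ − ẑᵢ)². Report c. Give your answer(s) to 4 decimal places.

c = 1.0311

From the data, Σwᵢ·x·x = 547.
For MᵀWz: Σwᵢ·x·z = 564.
Normal equations: [[547]]·[c]ᵀ = [564]ᵀ.
Hence c = 564 / 547 ≈ 1.03108.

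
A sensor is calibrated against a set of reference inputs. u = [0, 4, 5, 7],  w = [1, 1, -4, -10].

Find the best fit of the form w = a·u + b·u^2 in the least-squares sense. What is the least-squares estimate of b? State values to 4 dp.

b = -0.4781

XᵀX·[a, b]ᵀ = Xᵀw reads: 90·a + 532·b = -86;  532·a + 3282·b = -574.
Determinant 90·3282 − 532² = 12356.
a = ((-86)·3282 − 532·(-574))/12356 = 5779/3089; b = (90·(-574) − 532·(-86))/12356 = -1477/3089.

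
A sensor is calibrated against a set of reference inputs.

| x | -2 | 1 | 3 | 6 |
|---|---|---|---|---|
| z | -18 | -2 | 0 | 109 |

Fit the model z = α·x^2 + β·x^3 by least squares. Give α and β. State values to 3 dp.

With design matrix A, AᵀA = [[1394, 7988]; [7988, 47450]] and Aᵀz = [3850, 23686]ᵀ.
Δ = 1394·47450 − 7988² = 2337156.
α = (3850·47450 − 7988·23686)/2337156 = -543439/194763; β = (1394·23686 − 7988·3850)/2337156 = 188707/194763.

α = -2.790, β = 0.969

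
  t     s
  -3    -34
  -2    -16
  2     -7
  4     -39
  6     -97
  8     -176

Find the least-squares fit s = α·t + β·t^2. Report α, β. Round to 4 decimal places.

AᵀA·[α, β]ᵀ = Aᵀs reads: 133·α + 765·β = -2026;  765·α + 5761·β = -15778.
Determinant 133·5761 − 765² = 180988.
α = ((-2026)·5761 − 765·(-15778))/180988 = 99596/45247; β = (133·(-15778) − 765·(-2026))/180988 = -137146/45247.

α = 2.2012, β = -3.0311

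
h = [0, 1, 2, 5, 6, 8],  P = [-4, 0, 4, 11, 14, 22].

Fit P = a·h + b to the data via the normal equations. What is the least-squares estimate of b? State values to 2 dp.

b = -3.36

With design matrix X, XᵀX = [[130, 22]; [22, 6]] and XᵀP = [323, 47]ᵀ.
det = 130·6 − 22² = 296.
a = (323·6 − 22·47)/296 = 113/37; b = (130·47 − 22·323)/296 = -249/74.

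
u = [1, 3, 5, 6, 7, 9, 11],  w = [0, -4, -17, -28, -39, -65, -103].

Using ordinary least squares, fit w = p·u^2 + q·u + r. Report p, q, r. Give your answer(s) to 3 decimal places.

Setting ∂/∂p … = 0 gives: 25606·p + 2772·q + 322·r = -21108;  2772·p + 322·q + 42·r = -2256;  322·p + 42·q + 7·r = -256.
Solving the 3×3 system (Gaussian elimination) gives p = -346/357, q = 160/119, r = -20/357.

p = -0.969, q = 1.345, r = -0.056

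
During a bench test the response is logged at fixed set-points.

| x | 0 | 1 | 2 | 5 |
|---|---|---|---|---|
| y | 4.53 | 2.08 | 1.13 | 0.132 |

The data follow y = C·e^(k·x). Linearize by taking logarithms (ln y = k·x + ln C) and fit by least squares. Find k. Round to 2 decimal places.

Taking logs, ln y = k·x + ln C, so regress ln y on x.
Σx = 8.0000, Σ(x)² = 30.0000, Σln y = 0.3404, Σx·ln y = -9.1480.
Equations: 30.0000·k + 8.0000·ln C = -9.1480;  8.0000·k + 4·ln C = 0.3404.
Solving (det = 56.0000): k = -0.70205, ln C = 1.48918.

k = -0.70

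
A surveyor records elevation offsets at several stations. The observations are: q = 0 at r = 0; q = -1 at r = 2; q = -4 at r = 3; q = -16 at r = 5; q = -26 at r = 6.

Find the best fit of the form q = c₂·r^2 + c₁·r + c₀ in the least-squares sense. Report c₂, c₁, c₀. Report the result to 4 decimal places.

c₂ = -0.9913, c₁ = 1.6840, c₀ = -0.1169

The normal equations are: 2018·c₂ + 376·c₁ + 74·c₀ = -1376;  376·c₂ + 74·c₁ + 16·c₀ = -250;  74·c₂ + 16·c₁ + 5·c₀ = -47.
Row-reducing yields c₂ = -229/231, c₁ = 389/231, c₀ = -9/77.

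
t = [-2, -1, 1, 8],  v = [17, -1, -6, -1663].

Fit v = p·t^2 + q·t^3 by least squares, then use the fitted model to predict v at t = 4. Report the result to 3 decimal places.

v̂ = -223.298

Normal-equation sums: Σt^2·t^2 = 4114, Σt^2·t^3 = 32736, Σt^3·t^3 = 262210.
For Xᵀv: Σt^2·v = -106371, Σt^3·v = -851597.
So XᵀX·[p, q]ᵀ = Xᵀv: [[4114, 32736]; [32736, 262210]]·[p, q]ᵀ = [-106371, -851597]ᵀ.
Δ = 4114·262210 − 32736² = 7086244.
p = ((-106371)·262210 − 32736·(-851597))/7086244 = -6830259/3543122; q = (4114·(-851597) − 32736·(-106371))/7086244 = -968591/322102.
At t = 4: v̂ = (-6830259/3543122)·(16) + (-968591/322102)·(64) = -395586104/1771561.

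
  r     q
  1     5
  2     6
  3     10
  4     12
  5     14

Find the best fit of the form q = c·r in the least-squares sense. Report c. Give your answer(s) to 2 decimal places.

c = 3.00

Compute the Gram sums: Σr·r = 55.
Moment sums: Σr·q = 165.
AᵀA·[c]ᵀ = Aᵀq becomes [[55]]·[c]ᵀ = [165]ᵀ.
c = 165/55 = 3.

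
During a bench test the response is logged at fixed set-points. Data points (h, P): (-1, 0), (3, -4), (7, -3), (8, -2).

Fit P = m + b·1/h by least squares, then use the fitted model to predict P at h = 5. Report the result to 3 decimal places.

P̂ = -3.037

Setting ∂/∂m … = 0 gives: 4·m + (-67/168)·b = -9;  (-67/168)·m + (32377/28224)·b = -169/84.
(Σ1 = 4, Σ1/h = -67/168, Σ1/h·1/h = 32377/28224, ΣP = -9, Σ1/h·P = -169/84.)
Δ = 4·(32377/28224) − (-67/168)² = 13891/3136.
m = ((-9)·(32377/28224) − (-67/168)·(-169/84))/(13891/3136) = -314039/125019; b = (4·(-169/84) − (-67/168)·(-9))/(13891/3136) = -109480/41673.
At h = 5: P̂ = (-314039/125019)·(1) + (-109480/41673)·(1/5) = -379727/125019.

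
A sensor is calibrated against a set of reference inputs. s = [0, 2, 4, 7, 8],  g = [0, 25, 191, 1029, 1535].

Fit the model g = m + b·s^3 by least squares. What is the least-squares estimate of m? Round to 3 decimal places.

The normal equations are: 5·m + 927·b = 2780;  927·m + 383953·b = 1151291.
(Σ1 = 5, Σs^3 = 927, Σs^3·s^3 = 383953, Σg = 2780, Σs^3·g = 1151291.)
Eliminating b: 383953·(row 1) − 927·(row 2) gives 1060436·m = 383953·2780 − 927·1151291 = 142583, so m = 142583/1060436.
Then b = (1151291 − 927·(142583/1060436))/383953 = 3179395/1060436.

m = 0.134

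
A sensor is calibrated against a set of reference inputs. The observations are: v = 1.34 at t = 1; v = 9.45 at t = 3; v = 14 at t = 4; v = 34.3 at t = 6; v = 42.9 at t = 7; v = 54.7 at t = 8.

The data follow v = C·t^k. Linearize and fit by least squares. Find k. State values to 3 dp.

Linearized form: ln v = k·ln t + ln C. From the 6 transformed points,
Σln t = 8.3020, Σ(ln t)² = 14.4498, Σln v = 16.4736, Σln t·ln v = 28.0962.
Equations: 14.4498·k + 8.3020·ln C = 28.0962;  8.3020·k + 6·ln C = 16.4736.
Slope k = (n·Σln t·ln v − Σln t·Σln v)/(n·Σ(ln t)² − (Σln t)²) = (6·28.0962 − 8.3020·16.4736)/17.7753 = 1.78972; ln C = (Σln v − k·Σln t)/n = 0.26922.

k = 1.790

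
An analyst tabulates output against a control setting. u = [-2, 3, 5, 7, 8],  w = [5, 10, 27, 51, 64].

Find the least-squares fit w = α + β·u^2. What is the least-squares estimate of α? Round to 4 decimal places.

α = 1.4294

MᵀM·[α, β]ᵀ = Mᵀw reads: 5·α + 151·β = 157;  151·α + 7219·β = 7380.
(Σ1 = 5, Σu^2 = 151, Σu^2·u^2 = 7219, Σw = 157, Σu^2·w = 7380.)
det = 5·7219 − 151² = 13294.
α = (157·7219 − 151·7380)/13294 = 19003/13294; β = (5·7380 − 151·157)/13294 = 13193/13294.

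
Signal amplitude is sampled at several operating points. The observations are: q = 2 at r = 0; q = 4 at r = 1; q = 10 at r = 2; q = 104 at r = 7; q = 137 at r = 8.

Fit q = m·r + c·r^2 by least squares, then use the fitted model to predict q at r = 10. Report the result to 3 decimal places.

q̂ = 210.363

From the data, Σr·r = 118, Σr·r^2 = 864, Σr^2·r^2 = 6514.
Right-hand side: Σr·q = 1848, Σr^2·q = 13908.
Determinant 118·6514 − 864² = 22156.
m = (1848·6514 − 864·13908)/22156 = 5340/5539; c = (118·13908 − 864·1848)/22156 = 11118/5539.
At r = 10: q̂ = (5340/5539)·(10) + (11118/5539)·(100) = 1165200/5539.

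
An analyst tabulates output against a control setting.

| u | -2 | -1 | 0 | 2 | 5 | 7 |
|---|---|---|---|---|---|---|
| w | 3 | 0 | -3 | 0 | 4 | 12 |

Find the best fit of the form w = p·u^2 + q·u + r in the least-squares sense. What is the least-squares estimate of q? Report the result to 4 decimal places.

q = -0.9306

From the data, Σu^2·u^2 = 3059, Σu^2·u = 467, Σu^2 = 83, Σu·u = 83, Σu = 11, Σ1 = 6.
For Xᵀw: Σu^2·w = 700, Σu·w = 98, Σw = 16.
Row-reducing yields p = 25373/62832, q = -58469/62832, r = -3177/2618.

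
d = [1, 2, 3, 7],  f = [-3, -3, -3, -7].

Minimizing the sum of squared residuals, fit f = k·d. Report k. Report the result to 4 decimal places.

Forming XᵀX = [[63]] and Xᵀf = [-67]ᵀ gives XᵀX·[k]ᵀ = Xᵀf.
Hence k = -67 / 63 ≈ -1.06349.

k = -1.0635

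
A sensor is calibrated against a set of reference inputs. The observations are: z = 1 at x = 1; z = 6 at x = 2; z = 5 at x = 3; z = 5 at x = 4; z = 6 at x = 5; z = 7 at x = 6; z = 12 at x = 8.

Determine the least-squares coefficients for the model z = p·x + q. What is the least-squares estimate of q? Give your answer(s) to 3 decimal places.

With design matrix A, AᵀA = [[155, 29]; [29, 7]] and Aᵀz = [216, 42]ᵀ.
Eliminating q: 7·(row 1) − 29·(row 2) gives 244·p = 7·216 − 29·42 = 294, so p = 147/122.
Then q = (42 − 29·(147/122))/7 = 123/122.

q = 1.008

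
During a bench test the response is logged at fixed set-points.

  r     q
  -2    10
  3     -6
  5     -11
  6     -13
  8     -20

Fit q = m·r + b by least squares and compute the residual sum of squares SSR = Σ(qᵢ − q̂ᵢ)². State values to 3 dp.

SSR = 1.845

Normal-equation sums: Σr·r = 138, Σr = 20, Σ1 = 5.
Moment sums: Σr·q = -331, Σq = -40.
Normal equations: [[138, 20]; [20, 5]]·[m, b]ᵀ = [-331, -40]ᵀ.
Determinant 138·5 − 20² = 290.
m = ((-331)·5 − 20·(-40))/290 = -171/58; b = (138·(-40) − 20·(-331))/290 = 110/29.
Residuals: 9/29, -55/58, -3/58, 26/29, -6/29; SSR = 107/58.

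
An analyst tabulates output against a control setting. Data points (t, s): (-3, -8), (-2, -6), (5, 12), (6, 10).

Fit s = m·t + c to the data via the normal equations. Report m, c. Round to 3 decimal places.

With design matrix A, AᵀA = [[74, 6]; [6, 4]] and Aᵀs = [156, 8]ᵀ.
Determinant 74·4 − 6² = 260.
m = (156·4 − 6·8)/260 = 144/65; c = (74·8 − 6·156)/260 = -86/65.

m = 2.215, c = -1.323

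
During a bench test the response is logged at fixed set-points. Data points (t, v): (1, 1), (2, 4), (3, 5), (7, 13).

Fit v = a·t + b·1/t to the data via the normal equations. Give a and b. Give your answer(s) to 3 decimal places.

Compute the Gram sums: Σt·t = 63, Σt·1/t = 4, Σ1/t·1/t = 2437/1764.
Moment sums: Σt·v = 115, Σ1/t·v = 137/21.
AᵀA·[a, b]ᵀ = Aᵀv becomes [[63, 4]; [4, 2437/1764]]·[a, b]ᵀ = [115, 137/21]ᵀ.
Eliminating b: (2437/1764)·(row 1) − 4·(row 2) gives (1989/28)·a = (2437/1764)·115 − 4·(137/21) = 234223/1764, so a = 234223/125307.
Then b = ((137/21) − 4·(234223/125307))/(2437/1764) = -1372/1989.

a = 1.869, b = -0.690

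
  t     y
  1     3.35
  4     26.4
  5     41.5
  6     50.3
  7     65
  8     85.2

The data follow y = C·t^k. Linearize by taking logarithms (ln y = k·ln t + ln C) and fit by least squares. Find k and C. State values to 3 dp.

Let Y = ln y. Fitting Y = k·ln t + ln C by least squares:
Σln t = 8.8128, Σ(ln t)² = 15.8331, Σln y = 20.7454, Σln t·ln y = 34.9203.
Equations: 15.8331·k + 8.8128·ln C = 34.9203;  8.8128·k + 6·ln C = 20.7454.
Δ = 15.8331·6 − (8.8128)² = 17.3327; k = (34.9203·6 − 8.8128·20.7454)/17.3327 = 1.54021, ln C = (15.8331·20.7454 − 8.8128·34.9203)/17.3327 = 1.19529, so C = exp(1.19529) = 3.30453.

k = 1.540, C = 3.305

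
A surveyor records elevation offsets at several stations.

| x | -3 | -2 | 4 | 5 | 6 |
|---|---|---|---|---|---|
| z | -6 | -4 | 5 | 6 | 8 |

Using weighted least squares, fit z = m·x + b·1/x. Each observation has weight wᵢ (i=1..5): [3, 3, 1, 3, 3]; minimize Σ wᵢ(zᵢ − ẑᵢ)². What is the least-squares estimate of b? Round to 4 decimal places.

b = 4.2491

Setting ∂/∂m … = 0 gives: 238·m + 13·b = 332;  13·m + (1619/1200)·b = 417/20.
Determinant 238·(1619/1200) − 13² = 91261/600.
m = (332·(1619/1200) − 13·(417/20))/(91261/600) = 106124/91261; b = (238·(417/20) − 13·332)/(91261/600) = 387780/91261.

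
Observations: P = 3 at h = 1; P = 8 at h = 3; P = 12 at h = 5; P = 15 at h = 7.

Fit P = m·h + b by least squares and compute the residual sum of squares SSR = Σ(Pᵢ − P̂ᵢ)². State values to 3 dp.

SSR = 1.000

Setting ∂/∂m … = 0 gives: 84·m + 16·b = 192;  16·m + 4·b = 38.
Eliminating b: 4·(row 1) − 16·(row 2) gives 80·m = 4·192 − 16·38 = 160, so m = 2.
Then b = (38 − 16·2)/4 = 3/2.
Residuals: -1/2, 1/2, 1/2, -1/2; SSR = 1.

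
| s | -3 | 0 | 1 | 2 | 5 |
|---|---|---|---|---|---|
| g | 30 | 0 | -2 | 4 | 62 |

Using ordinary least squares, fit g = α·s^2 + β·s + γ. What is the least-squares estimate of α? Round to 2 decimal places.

The normal equations are: 723·α + 107·β + 39·γ = 1834;  107·α + 39·β + 5·γ = 226;  39·α + 5·β + 5·γ = 94.
(Σs^2·s^2 = 723, Σs^2·s = 107, Σs^2 = 39, Σs·s = 39, Σs = 5, Σ1 = 5, Σs^2·g = 1834, Σs·g = 226, Σg = 94.)
Row-reducing yields α = 2092/707, β = -24466/12019, γ = -26976/12019.

α = 2.96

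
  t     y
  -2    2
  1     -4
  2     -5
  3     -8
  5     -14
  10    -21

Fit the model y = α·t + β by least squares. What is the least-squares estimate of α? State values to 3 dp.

α = -1.976

Setting ∂/∂α … = 0 gives: 143·α + 19·β = -322;  19·α + 6·β = -50.
(Σt·t = 143, Σt = 19, Σ1 = 6, Σt·y = -322, Σy = -50.)
Eliminating β: 6·(row 1) − 19·(row 2) gives 497·α = 6·(-322) − 19·(-50) = -982, so α = -982/497.
Then β = ((-50) − 19·(-982/497))/6 = -1032/497.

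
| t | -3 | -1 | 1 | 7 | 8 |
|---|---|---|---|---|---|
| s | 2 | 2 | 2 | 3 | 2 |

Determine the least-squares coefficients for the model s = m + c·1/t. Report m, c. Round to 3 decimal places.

From the data, Σ1 = 5, Σ1/t = -11/168, Σ1/t·1/t = 60601/28224.
Moment sums: Σs = 11, Σ1/t·s = 1/84.
Δ = 5·(60601/28224) − (-11/168)² = 75721/7056.
m = (11·(60601/28224) − (-11/168)·(1/84))/(75721/7056) = 666633/302884; c = (5·(1/84) − (-11/168)·11)/(75721/7056) = 5502/75721.

m = 2.201, c = 0.073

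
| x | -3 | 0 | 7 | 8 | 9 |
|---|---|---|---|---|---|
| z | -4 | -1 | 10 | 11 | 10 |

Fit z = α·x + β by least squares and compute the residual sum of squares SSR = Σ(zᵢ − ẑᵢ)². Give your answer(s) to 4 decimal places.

SSR = 4.7108

Sums needed: Σx·x = 203, Σx = 21, Σ1 = 5.
Moment sums: Σx·z = 260, Σz = 26.
Normal equations: [[203, 21]; [21, 5]]·[α, β]ᵀ = [260, 26]ᵀ.
Eliminating β: 5·(row 1) − 21·(row 2) gives 574·α = 5·260 − 21·26 = 754, so α = 377/287.
Then β = (26 − 21·(377/287))/5 = -13/41.
Residuals: 74/287, -28/41, 46/41, 232/287, -432/287; SSR = 1352/287.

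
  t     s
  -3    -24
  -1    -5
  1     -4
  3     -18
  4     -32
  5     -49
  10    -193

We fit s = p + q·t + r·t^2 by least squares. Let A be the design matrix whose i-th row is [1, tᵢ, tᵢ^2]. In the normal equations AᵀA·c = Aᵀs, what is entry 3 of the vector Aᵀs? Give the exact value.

-21424

Entry 3 ↔ basis t^2, so (Aᵀs)_{3} = Σᵢ (t^2)·sᵢ = (9)·(-24) + (1)·(-5) + (1)·(-4) + (9)·(-18) + (16)·(-32) + (25)·(-49) + (100)·(-193) = -21424.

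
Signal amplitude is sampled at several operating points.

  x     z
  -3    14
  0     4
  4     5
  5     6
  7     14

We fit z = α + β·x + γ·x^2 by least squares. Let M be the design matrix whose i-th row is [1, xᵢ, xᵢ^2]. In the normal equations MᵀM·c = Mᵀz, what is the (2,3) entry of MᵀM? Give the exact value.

Row 2 ↔ basis x, column 3 ↔ basis x^2, so (MᵀM)_{2,3} = Σᵢ (x)·(x^2) = (-3)·(9) + (0)·(0) + (4)·(16) + (5)·(25) + (7)·(49) = 505.

505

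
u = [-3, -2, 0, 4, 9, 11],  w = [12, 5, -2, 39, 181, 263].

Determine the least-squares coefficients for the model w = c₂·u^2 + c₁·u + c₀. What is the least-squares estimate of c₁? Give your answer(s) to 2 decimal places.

c₁ = 1.83

XᵀX·[c₂, c₁, c₀]ᵀ = Xᵀw reads: 21555·c₂ + 2089·c₁ + 231·c₀ = 47236;  2089·c₂ + 231·c₁ + 19·c₀ = 4632;  231·c₂ + 19·c₁ + 6·c₀ = 498.
Row-reducing yields c₂ = 9704/4803, c₁ = 14634/8005, c₀ = -13798/24015.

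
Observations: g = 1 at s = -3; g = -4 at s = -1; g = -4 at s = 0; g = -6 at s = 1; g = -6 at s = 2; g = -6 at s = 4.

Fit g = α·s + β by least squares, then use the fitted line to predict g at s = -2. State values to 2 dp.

Sums needed: Σs·s = 31, Σs = 3, Σ1 = 6.
Moment sums: Σs·g = -41, Σg = -25.
Normal equations: [[31, 3]; [3, 6]]·[α, β]ᵀ = [-41, -25]ᵀ.
det = 31·6 − 3² = 177.
α = ((-41)·6 − 3·(-25))/177 = -57/59; β = (31·(-25) − 3·(-41))/177 = -652/177.
At s = -2: ĝ = (-57/59)·(-2) + (-652/177)·(1) = -310/177.

ĝ = -1.75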